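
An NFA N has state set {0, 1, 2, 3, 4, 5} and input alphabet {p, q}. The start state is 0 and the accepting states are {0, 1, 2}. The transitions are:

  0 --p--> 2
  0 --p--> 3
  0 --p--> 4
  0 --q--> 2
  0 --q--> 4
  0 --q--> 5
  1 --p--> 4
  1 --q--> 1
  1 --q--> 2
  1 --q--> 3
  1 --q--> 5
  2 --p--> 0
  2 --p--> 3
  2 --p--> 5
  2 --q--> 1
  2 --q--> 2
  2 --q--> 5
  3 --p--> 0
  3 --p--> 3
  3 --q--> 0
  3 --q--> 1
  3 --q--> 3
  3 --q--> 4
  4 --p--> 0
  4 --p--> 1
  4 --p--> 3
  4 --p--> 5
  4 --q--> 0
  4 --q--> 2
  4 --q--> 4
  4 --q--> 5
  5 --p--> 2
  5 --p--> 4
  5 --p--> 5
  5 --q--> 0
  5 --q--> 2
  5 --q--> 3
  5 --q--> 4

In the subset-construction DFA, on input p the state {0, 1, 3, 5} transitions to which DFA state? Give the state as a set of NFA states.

δ(0,p) = {2, 3, 4}; δ(1,p) = {4}; δ(3,p) = {0, 3}; δ(5,p) = {2, 4, 5}.
Union: {0, 2, 3, 4, 5}.

{0, 2, 3, 4, 5}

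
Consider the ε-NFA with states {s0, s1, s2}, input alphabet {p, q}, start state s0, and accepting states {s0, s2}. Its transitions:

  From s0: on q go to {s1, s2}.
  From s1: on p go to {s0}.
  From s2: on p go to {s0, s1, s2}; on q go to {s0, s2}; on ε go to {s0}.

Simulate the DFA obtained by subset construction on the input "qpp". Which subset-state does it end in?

{s0, s1, s2}

Start: {s0}.
δ(s0,q) = {s1, s2}.
Union: {s1, s2}.
ε-closure gives {s0, s1, s2}.
After q: {s0, s1, s2}.
δ(s0,p) = ∅; δ(s1,p) = {s0}; δ(s2,p) = {s0, s1, s2}.
Union: {s0, s1, s2}.
After p: {s0, s1, s2}.
δ(s0,p) = ∅; δ(s1,p) = {s0}; δ(s2,p) = {s0, s1, s2}.
Union: {s0, s1, s2}.
After p: {s0, s1, s2}.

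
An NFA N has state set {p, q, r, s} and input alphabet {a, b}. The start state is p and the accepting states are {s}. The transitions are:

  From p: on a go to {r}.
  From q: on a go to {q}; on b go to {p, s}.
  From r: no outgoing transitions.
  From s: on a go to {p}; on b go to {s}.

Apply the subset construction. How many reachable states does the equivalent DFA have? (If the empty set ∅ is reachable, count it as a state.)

3

Start state of the DFA: {p}.
{p} --a--> {r}  [new]
{p} --b--> ∅  [new]
{r} --a--> ∅  [seen]
{r} --b--> ∅  [seen]
∅ --a--> ∅  [seen]
∅ --b--> ∅  [seen]
Reachable DFA states: {p}, {r}, ∅.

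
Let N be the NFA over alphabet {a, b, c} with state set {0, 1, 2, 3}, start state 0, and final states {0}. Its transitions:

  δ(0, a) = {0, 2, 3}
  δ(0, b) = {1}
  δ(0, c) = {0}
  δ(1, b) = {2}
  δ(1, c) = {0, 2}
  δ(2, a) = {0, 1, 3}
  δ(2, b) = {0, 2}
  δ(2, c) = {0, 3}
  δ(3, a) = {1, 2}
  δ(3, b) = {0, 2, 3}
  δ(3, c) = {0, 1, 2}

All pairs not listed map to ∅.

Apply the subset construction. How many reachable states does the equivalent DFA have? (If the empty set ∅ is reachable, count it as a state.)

10

Start state of the DFA: {0}.
{0} --a--> {0, 2, 3}  [new]
{0} --b--> {1}  [new]
{0} --c--> {0}  [seen]
{0, 2, 3} --a--> {0, 1, 2, 3}  [new]
{0, 2, 3} --b--> {0, 1, 2, 3}  [seen]
{0, 2, 3} --c--> {0, 1, 2, 3}  [seen]
{1} --a--> ∅  [new]
{1} --b--> {2}  [new]
{1} --c--> {0, 2}  [new]
{0, 1, 2, 3} --a--> {0, 1, 2, 3}  [seen]
{0, 1, 2, 3} --b--> {0, 1, 2, 3}  [seen]
{0, 1, 2, 3} --c--> {0, 1, 2, 3}  [seen]
∅ --a--> ∅  [seen]
∅ --b--> ∅  [seen]
∅ --c--> ∅  [seen]
{2} --a--> {0, 1, 3}  [new]
{2} --b--> {0, 2}  [seen]
{2} --c--> {0, 3}  [new]
{0, 2} --a--> {0, 1, 2, 3}  [seen]
{0, 2} --b--> {0, 1, 2}  [new]
{0, 2} --c--> {0, 3}  [seen]
{0, 1, 3} --a--> {0, 1, 2, 3}  [seen]
{0, 1, 3} --b--> {0, 1, 2, 3}  [seen]
{0, 1, 3} --c--> {0, 1, 2}  [seen]
{0, 3} --a--> {0, 1, 2, 3}  [seen]
{0, 3} --b--> {0, 1, 2, 3}  [seen]
{0, 3} --c--> {0, 1, 2}  [seen]
{0, 1, 2} --a--> {0, 1, 2, 3}  [seen]
{0, 1, 2} --b--> {0, 1, 2}  [seen]
{0, 1, 2} --c--> {0, 2, 3}  [seen]
Reachable DFA states: {0}, {0, 2, 3}, {1}, {0, 1, 2, 3}, ∅, {2}, {0, 2}, {0, 1, 3}, {0, 3}, {0, 1, 2}.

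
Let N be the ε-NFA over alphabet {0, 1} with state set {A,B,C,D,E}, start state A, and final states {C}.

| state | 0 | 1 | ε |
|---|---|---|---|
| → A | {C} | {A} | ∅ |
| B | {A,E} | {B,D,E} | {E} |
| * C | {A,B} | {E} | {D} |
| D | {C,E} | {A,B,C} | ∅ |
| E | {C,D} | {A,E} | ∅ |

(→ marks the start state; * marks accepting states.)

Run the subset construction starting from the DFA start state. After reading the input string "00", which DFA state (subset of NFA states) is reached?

Start: {A}.
δ(A,0) = {C}.
Union: {C}.
ε-closure gives {C,D}.
After 0: {C,D}.
δ(C,0) = {A,B}; δ(D,0) = {C,E}.
Union: {A,B,C,E}.
ε-closure gives {A,B,C,D,E}.
After 0: {A,B,C,D,E}.

{A,B,C,D,E}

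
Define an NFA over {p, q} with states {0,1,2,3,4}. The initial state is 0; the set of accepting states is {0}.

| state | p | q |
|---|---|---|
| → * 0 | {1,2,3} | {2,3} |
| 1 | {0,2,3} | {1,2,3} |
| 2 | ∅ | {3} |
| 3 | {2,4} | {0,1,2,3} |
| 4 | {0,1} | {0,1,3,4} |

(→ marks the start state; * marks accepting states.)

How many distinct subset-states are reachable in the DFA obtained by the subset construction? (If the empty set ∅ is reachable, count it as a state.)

9

Start state of the DFA: {0}.
{0} --p--> {1,2,3}  [new]
{0} --q--> {2,3}  [new]
{1,2,3} --p--> {0,2,3,4}  [new]
{1,2,3} --q--> {0,1,2,3}  [new]
{2,3} --p--> {2,4}  [new]
{2,3} --q--> {0,1,2,3}  [seen]
{0,2,3,4} --p--> {0,1,2,3,4}  [new]
{0,2,3,4} --q--> {0,1,2,3,4}  [seen]
{0,1,2,3} --p--> {0,1,2,3,4}  [seen]
{0,1,2,3} --q--> {0,1,2,3}  [seen]
{2,4} --p--> {0,1}  [new]
{2,4} --q--> {0,1,3,4}  [new]
{0,1,2,3,4} --p--> {0,1,2,3,4}  [seen]
{0,1,2,3,4} --q--> {0,1,2,3,4}  [seen]
{0,1} --p--> {0,1,2,3}  [seen]
{0,1} --q--> {1,2,3}  [seen]
{0,1,3,4} --p--> {0,1,2,3,4}  [seen]
{0,1,3,4} --q--> {0,1,2,3,4}  [seen]
Reachable DFA states: {0}, {1,2,3}, {2,3}, {0,2,3,4}, {0,1,2,3}, {2,4}, {0,1,2,3,4}, {0,1}, {0,1,3,4}.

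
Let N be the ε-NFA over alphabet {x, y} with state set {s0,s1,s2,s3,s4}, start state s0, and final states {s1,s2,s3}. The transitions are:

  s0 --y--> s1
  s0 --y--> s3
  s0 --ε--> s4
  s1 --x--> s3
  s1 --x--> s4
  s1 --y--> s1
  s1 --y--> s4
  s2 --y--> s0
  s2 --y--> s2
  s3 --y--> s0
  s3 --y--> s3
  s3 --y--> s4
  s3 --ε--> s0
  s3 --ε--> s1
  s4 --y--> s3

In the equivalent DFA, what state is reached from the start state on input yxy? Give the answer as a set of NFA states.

{s0,s1,s3,s4}

Start: {s0,s4}.
δ(s0,y) = {s1,s3}; δ(s4,y) = {s3}.
Union: {s1,s3}.
ε-closure gives {s0,s1,s3,s4}.
After y: {s0,s1,s3,s4}.
δ(s0,x) = ∅; δ(s1,x) = {s3,s4}; δ(s3,x) = ∅; δ(s4,x) = ∅.
Union: {s3,s4}.
ε-closure gives {s0,s1,s3,s4}.
After x: {s0,s1,s3,s4}.
δ(s0,y) = {s1,s3}; δ(s1,y) = {s1,s4}; δ(s3,y) = {s0,s3,s4}; δ(s4,y) = {s3}.
Union: {s0,s1,s3,s4}.
After y: {s0,s1,s3,s4}.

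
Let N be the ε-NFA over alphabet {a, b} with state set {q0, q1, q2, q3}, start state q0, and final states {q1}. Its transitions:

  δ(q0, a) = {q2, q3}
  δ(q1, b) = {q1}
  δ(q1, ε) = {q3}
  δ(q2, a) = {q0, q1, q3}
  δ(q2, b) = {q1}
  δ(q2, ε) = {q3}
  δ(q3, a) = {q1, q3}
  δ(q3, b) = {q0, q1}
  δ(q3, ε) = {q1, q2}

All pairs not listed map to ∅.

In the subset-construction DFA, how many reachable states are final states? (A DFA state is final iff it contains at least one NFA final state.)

2

Start state of the DFA: {q0} (ε-closure of the NFA start).
{q0} --a--> {q1, q2, q3}  [new]
{q0} --b--> ∅  [new]
{q1, q2, q3} --a--> {q0, q1, q2, q3}  [new]
{q1, q2, q3} --b--> {q0, q1, q2, q3}  [seen]
∅ --a--> ∅  [seen]
∅ --b--> ∅  [seen]
{q0, q1, q2, q3} --a--> {q0, q1, q2, q3}  [seen]
{q0, q1, q2, q3} --b--> {q0, q1, q2, q3}  [seen]
Reachable DFA states: {q0}, {q1, q2, q3}, ∅, {q0, q1, q2, q3}.
Accepting DFA states (contain an NFA accepting state): {q1, q2, q3}, {q0, q1, q2, q3}.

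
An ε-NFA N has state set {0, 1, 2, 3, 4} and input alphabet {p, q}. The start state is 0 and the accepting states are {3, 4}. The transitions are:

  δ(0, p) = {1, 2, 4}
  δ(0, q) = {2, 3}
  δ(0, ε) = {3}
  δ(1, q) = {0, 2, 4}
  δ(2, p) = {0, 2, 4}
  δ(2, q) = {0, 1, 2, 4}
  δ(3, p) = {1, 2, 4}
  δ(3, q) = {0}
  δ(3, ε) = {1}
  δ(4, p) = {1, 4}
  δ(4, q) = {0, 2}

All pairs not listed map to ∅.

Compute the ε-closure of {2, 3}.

Begin with {2, 3}.
3 →ε {1}; add 1.
ε-closure = {1, 2, 3}.

{1, 2, 3}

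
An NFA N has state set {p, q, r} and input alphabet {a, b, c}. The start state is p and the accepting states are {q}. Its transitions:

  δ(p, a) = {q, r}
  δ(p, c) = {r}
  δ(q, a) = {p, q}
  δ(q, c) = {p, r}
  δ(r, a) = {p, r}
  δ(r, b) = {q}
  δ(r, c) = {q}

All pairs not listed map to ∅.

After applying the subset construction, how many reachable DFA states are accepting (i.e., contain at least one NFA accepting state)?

Start state of the DFA: {p}.
{p} --a--> {q, r}  [new]
{p} --b--> ∅  [new]
{p} --c--> {r}  [new]
{q, r} --a--> {p, q, r}  [new]
{q, r} --b--> {q}  [new]
{q, r} --c--> {p, q, r}  [seen]
∅ --a--> ∅  [seen]
∅ --b--> ∅  [seen]
∅ --c--> ∅  [seen]
{r} --a--> {p, r}  [new]
{r} --b--> {q}  [seen]
{r} --c--> {q}  [seen]
{p, q, r} --a--> {p, q, r}  [seen]
{p, q, r} --b--> {q}  [seen]
{p, q, r} --c--> {p, q, r}  [seen]
{q} --a--> {p, q}  [new]
{q} --b--> ∅  [seen]
{q} --c--> {p, r}  [seen]
{p, r} --a--> {p, q, r}  [seen]
{p, r} --b--> {q}  [seen]
{p, r} --c--> {q, r}  [seen]
{p, q} --a--> {p, q, r}  [seen]
{p, q} --b--> ∅  [seen]
{p, q} --c--> {p, r}  [seen]
Reachable DFA states: {p}, {q, r}, ∅, {r}, {p, q, r}, {q}, {p, r}, {p, q}.
Accepting DFA states (contain an NFA accepting state): {q, r}, {p, q, r}, {q}, {p, q}.

4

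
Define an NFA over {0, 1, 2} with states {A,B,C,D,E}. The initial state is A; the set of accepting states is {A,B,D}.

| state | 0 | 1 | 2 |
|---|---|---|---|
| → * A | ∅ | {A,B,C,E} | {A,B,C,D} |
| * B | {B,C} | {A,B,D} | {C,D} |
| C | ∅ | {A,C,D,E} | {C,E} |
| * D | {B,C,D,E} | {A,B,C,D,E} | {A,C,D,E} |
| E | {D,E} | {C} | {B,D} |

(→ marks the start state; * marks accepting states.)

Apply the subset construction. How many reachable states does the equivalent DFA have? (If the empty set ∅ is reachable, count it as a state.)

Start state of the DFA: {A}.
{A} --0--> ∅  [new]
{A} --1--> {A,B,C,E}  [new]
{A} --2--> {A,B,C,D}  [new]
∅ --0--> ∅  [seen]
∅ --1--> ∅  [seen]
∅ --2--> ∅  [seen]
{A,B,C,E} --0--> {B,C,D,E}  [new]
{A,B,C,E} --1--> {A,B,C,D,E}  [new]
{A,B,C,E} --2--> {A,B,C,D,E}  [seen]
{A,B,C,D} --0--> {B,C,D,E}  [seen]
{A,B,C,D} --1--> {A,B,C,D,E}  [seen]
{A,B,C,D} --2--> {A,B,C,D,E}  [seen]
{B,C,D,E} --0--> {B,C,D,E}  [seen]
{B,C,D,E} --1--> {A,B,C,D,E}  [seen]
{B,C,D,E} --2--> {A,B,C,D,E}  [seen]
{A,B,C,D,E} --0--> {B,C,D,E}  [seen]
{A,B,C,D,E} --1--> {A,B,C,D,E}  [seen]
{A,B,C,D,E} --2--> {A,B,C,D,E}  [seen]
Reachable DFA states: {A}, ∅, {A,B,C,E}, {A,B,C,D}, {B,C,D,E}, {A,B,C,D,E}.

6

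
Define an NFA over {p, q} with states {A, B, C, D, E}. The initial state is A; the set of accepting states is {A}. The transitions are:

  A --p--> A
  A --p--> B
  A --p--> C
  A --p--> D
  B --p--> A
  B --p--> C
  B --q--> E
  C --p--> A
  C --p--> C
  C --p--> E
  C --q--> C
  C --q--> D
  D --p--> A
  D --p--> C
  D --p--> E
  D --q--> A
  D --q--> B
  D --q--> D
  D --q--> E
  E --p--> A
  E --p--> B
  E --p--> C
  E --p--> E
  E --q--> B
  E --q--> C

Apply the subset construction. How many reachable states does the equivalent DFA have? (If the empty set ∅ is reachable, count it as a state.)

4

Start state of the DFA: {A}.
{A} --p--> {A, B, C, D}  [new]
{A} --q--> ∅  [new]
{A, B, C, D} --p--> {A, B, C, D, E}  [new]
{A, B, C, D} --q--> {A, B, C, D, E}  [seen]
∅ --p--> ∅  [seen]
∅ --q--> ∅  [seen]
{A, B, C, D, E} --p--> {A, B, C, D, E}  [seen]
{A, B, C, D, E} --q--> {A, B, C, D, E}  [seen]
Reachable DFA states: {A}, {A, B, C, D}, ∅, {A, B, C, D, E}.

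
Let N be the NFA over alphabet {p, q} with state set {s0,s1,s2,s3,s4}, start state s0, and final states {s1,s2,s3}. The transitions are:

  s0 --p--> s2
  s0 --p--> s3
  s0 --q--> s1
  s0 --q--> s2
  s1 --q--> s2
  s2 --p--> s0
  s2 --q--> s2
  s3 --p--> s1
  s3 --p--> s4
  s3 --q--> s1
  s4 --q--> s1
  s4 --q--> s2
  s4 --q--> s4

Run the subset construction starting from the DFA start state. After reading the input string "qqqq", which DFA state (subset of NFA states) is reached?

{s2}

Start: {s0}.
δ(s0,q) = {s1,s2}.
Union: {s1,s2}.
After q: {s1,s2}.
δ(s1,q) = {s2}; δ(s2,q) = {s2}.
Union: {s2}.
After q: {s2}.
δ(s2,q) = {s2}.
Union: {s2}.
After q: {s2}.
δ(s2,q) = {s2}.
Union: {s2}.
After q: {s2}.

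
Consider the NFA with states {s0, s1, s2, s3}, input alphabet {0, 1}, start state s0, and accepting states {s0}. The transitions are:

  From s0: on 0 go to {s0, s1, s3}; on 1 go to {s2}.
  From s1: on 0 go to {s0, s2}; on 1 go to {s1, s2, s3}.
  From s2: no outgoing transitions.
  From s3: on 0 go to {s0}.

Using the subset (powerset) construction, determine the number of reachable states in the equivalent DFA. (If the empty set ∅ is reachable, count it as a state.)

7

Start state of the DFA: {s0}.
{s0} --0--> {s0, s1, s3}  [new]
{s0} --1--> {s2}  [new]
{s0, s1, s3} --0--> {s0, s1, s2, s3}  [new]
{s0, s1, s3} --1--> {s1, s2, s3}  [new]
{s2} --0--> ∅  [new]
{s2} --1--> ∅  [seen]
{s0, s1, s2, s3} --0--> {s0, s1, s2, s3}  [seen]
{s0, s1, s2, s3} --1--> {s1, s2, s3}  [seen]
{s1, s2, s3} --0--> {s0, s2}  [new]
{s1, s2, s3} --1--> {s1, s2, s3}  [seen]
∅ --0--> ∅  [seen]
∅ --1--> ∅  [seen]
{s0, s2} --0--> {s0, s1, s3}  [seen]
{s0, s2} --1--> {s2}  [seen]
Reachable DFA states: {s0}, {s0, s1, s3}, {s2}, {s0, s1, s2, s3}, {s1, s2, s3}, ∅, {s0, s2}.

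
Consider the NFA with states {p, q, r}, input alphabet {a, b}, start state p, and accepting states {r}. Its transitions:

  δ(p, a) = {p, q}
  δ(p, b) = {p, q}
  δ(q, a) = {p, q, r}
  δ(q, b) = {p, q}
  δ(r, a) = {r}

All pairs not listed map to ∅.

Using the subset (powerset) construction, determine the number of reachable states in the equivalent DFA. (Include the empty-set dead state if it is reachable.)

3

Start state of the DFA: {p}.
{p} --a--> {p, q}  [new]
{p} --b--> {p, q}  [seen]
{p, q} --a--> {p, q, r}  [new]
{p, q} --b--> {p, q}  [seen]
{p, q, r} --a--> {p, q, r}  [seen]
{p, q, r} --b--> {p, q}  [seen]
Reachable DFA states: {p}, {p, q}, {p, q, r}.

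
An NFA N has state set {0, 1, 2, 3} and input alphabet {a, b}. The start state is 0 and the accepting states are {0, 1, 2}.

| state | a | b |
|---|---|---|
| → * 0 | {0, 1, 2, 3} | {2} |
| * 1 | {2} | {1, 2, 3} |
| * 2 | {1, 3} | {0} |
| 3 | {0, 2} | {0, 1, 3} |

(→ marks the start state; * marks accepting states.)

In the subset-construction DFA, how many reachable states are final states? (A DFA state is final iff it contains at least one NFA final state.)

5

Start state of the DFA: {0}.
{0} --a--> {0, 1, 2, 3}  [new]
{0} --b--> {2}  [new]
{0, 1, 2, 3} --a--> {0, 1, 2, 3}  [seen]
{0, 1, 2, 3} --b--> {0, 1, 2, 3}  [seen]
{2} --a--> {1, 3}  [new]
{2} --b--> {0}  [seen]
{1, 3} --a--> {0, 2}  [new]
{1, 3} --b--> {0, 1, 2, 3}  [seen]
{0, 2} --a--> {0, 1, 2, 3}  [seen]
{0, 2} --b--> {0, 2}  [seen]
Reachable DFA states: {0}, {0, 1, 2, 3}, {2}, {1, 3}, {0, 2}.
Accepting DFA states (contain an NFA accepting state): {0}, {0, 1, 2, 3}, {2}, {1, 3}, {0, 2}.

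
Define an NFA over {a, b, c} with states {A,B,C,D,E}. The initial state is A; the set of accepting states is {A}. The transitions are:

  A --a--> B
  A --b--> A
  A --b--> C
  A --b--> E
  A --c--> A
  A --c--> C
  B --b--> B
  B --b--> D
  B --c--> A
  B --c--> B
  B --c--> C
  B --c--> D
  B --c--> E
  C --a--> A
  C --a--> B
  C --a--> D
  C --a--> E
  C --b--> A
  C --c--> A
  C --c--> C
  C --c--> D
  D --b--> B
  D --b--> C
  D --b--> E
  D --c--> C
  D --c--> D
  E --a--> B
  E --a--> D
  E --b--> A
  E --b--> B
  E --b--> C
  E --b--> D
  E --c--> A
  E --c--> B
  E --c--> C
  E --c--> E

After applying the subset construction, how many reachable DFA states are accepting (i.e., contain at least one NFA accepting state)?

7

Start state of the DFA: {A}.
{A} --a--> {B}  [new]
{A} --b--> {A,C,E}  [new]
{A} --c--> {A,C}  [new]
{B} --a--> ∅  [new]
{B} --b--> {B,D}  [new]
{B} --c--> {A,B,C,D,E}  [new]
{A,C,E} --a--> {A,B,D,E}  [new]
{A,C,E} --b--> {A,B,C,D,E}  [seen]
{A,C,E} --c--> {A,B,C,D,E}  [seen]
{A,C} --a--> {A,B,D,E}  [seen]
{A,C} --b--> {A,C,E}  [seen]
{A,C} --c--> {A,C,D}  [new]
∅ --a--> ∅  [seen]
∅ --b--> ∅  [seen]
∅ --c--> ∅  [seen]
{B,D} --a--> ∅  [seen]
{B,D} --b--> {B,C,D,E}  [new]
{B,D} --c--> {A,B,C,D,E}  [seen]
{A,B,C,D,E} --a--> {A,B,D,E}  [seen]
{A,B,C,D,E} --b--> {A,B,C,D,E}  [seen]
{A,B,C,D,E} --c--> {A,B,C,D,E}  [seen]
{A,B,D,E} --a--> {B,D}  [seen]
{A,B,D,E} --b--> {A,B,C,D,E}  [seen]
{A,B,D,E} --c--> {A,B,C,D,E}  [seen]
{A,C,D} --a--> {A,B,D,E}  [seen]
{A,C,D} --b--> {A,B,C,E}  [new]
{A,C,D} --c--> {A,C,D}  [seen]
{B,C,D,E} --a--> {A,B,D,E}  [seen]
{B,C,D,E} --b--> {A,B,C,D,E}  [seen]
{B,C,D,E} --c--> {A,B,C,D,E}  [seen]
{A,B,C,E} --a--> {A,B,D,E}  [seen]
{A,B,C,E} --b--> {A,B,C,D,E}  [seen]
{A,B,C,E} --c--> {A,B,C,D,E}  [seen]
Reachable DFA states: {A}, {B}, {A,C,E}, {A,C}, ∅, {B,D}, {A,B,C,D,E}, {A,B,D,E}, {A,C,D}, {B,C,D,E}, {A,B,C,E}.
Accepting DFA states (contain an NFA accepting state): {A}, {A,C,E}, {A,C}, {A,B,C,D,E}, {A,B,D,E}, {A,C,D}, {A,B,C,E}.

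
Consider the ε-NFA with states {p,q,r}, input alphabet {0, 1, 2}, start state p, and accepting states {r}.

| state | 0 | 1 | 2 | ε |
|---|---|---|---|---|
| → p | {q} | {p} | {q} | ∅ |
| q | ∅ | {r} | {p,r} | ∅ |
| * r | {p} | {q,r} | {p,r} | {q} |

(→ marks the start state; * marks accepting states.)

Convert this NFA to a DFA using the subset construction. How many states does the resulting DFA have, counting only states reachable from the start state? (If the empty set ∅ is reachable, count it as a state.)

6

Start state of the DFA: {p} (ε-closure of the NFA start).
{p} --0--> {q}  [new]
{p} --1--> {p}  [seen]
{p} --2--> {q}  [seen]
{q} --0--> ∅  [new]
{q} --1--> {q,r}  [new]
{q} --2--> {p,q,r}  [new]
∅ --0--> ∅  [seen]
∅ --1--> ∅  [seen]
∅ --2--> ∅  [seen]
{q,r} --0--> {p}  [seen]
{q,r} --1--> {q,r}  [seen]
{q,r} --2--> {p,q,r}  [seen]
{p,q,r} --0--> {p,q}  [new]
{p,q,r} --1--> {p,q,r}  [seen]
{p,q,r} --2--> {p,q,r}  [seen]
{p,q} --0--> {q}  [seen]
{p,q} --1--> {p,q,r}  [seen]
{p,q} --2--> {p,q,r}  [seen]
Reachable DFA states: {p}, {q}, ∅, {q,r}, {p,q,r}, {p,q}.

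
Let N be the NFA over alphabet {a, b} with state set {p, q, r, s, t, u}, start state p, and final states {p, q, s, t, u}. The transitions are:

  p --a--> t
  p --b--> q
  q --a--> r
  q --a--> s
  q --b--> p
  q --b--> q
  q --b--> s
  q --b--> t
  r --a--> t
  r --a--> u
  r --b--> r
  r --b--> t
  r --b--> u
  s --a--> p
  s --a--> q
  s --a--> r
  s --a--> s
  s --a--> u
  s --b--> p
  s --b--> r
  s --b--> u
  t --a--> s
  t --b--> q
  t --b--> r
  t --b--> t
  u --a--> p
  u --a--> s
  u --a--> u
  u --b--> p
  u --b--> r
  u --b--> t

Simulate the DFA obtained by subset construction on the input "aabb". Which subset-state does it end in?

{p, q, r, t, u}

Start: {p}.
δ(p,a) = {t}.
Union: {t}.
After a: {t}.
δ(t,a) = {s}.
Union: {s}.
After a: {s}.
δ(s,b) = {p, r, u}.
Union: {p, r, u}.
After b: {p, r, u}.
δ(p,b) = {q}; δ(r,b) = {r, t, u}; δ(u,b) = {p, r, t}.
Union: {p, q, r, t, u}.
After b: {p, q, r, t, u}.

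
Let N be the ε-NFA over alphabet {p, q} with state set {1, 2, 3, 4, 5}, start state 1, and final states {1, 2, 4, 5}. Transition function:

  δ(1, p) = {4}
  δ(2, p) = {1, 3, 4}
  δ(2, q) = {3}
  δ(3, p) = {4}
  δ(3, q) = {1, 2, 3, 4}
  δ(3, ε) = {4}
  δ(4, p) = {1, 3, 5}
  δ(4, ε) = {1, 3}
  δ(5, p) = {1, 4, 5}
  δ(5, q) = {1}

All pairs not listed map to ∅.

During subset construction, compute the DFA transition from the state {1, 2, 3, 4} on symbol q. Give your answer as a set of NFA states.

{1, 2, 3, 4}

δ(1,q) = ∅; δ(2,q) = {3}; δ(3,q) = {1, 2, 3, 4}; δ(4,q) = ∅.
Union: {1, 2, 3, 4}.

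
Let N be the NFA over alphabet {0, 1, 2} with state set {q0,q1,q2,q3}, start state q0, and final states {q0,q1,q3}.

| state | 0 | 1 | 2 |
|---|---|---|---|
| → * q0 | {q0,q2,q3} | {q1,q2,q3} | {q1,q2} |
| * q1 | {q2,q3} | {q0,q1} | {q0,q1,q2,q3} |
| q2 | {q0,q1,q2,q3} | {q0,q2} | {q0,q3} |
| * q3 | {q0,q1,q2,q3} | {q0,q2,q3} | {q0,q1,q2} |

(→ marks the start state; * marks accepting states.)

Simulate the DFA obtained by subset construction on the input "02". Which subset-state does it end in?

{q0,q1,q2,q3}

Start: {q0}.
δ(q0,0) = {q0,q2,q3}.
Union: {q0,q2,q3}.
After 0: {q0,q2,q3}.
δ(q0,2) = {q1,q2}; δ(q2,2) = {q0,q3}; δ(q3,2) = {q0,q1,q2}.
Union: {q0,q1,q2,q3}.
After 2: {q0,q1,q2,q3}.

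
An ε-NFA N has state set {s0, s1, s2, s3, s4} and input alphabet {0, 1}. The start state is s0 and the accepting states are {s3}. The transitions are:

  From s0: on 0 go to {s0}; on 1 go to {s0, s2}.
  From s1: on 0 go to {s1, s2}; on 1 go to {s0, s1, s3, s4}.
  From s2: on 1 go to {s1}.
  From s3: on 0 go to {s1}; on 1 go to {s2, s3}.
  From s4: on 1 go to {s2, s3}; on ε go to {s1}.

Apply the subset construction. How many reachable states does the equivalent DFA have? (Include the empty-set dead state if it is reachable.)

4

Start state of the DFA: {s0} (ε-closure of the NFA start).
{s0} --0--> {s0}  [seen]
{s0} --1--> {s0, s2}  [new]
{s0, s2} --0--> {s0}  [seen]
{s0, s2} --1--> {s0, s1, s2}  [new]
{s0, s1, s2} --0--> {s0, s1, s2}  [seen]
{s0, s1, s2} --1--> {s0, s1, s2, s3, s4}  [new]
{s0, s1, s2, s3, s4} --0--> {s0, s1, s2}  [seen]
{s0, s1, s2, s3, s4} --1--> {s0, s1, s2, s3, s4}  [seen]
Reachable DFA states: {s0}, {s0, s2}, {s0, s1, s2}, {s0, s1, s2, s3, s4}.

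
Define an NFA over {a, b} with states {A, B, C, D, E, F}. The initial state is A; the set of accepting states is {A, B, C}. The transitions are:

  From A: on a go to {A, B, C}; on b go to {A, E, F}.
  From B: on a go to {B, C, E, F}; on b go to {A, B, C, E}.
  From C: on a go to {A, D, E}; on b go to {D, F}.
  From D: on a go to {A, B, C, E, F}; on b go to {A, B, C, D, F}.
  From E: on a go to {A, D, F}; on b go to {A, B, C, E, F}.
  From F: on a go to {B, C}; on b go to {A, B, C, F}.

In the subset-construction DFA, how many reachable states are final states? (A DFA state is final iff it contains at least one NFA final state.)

6

Start state of the DFA: {A}.
{A} --a--> {A, B, C}  [new]
{A} --b--> {A, E, F}  [new]
{A, B, C} --a--> {A, B, C, D, E, F}  [new]
{A, B, C} --b--> {A, B, C, D, E, F}  [seen]
{A, E, F} --a--> {A, B, C, D, F}  [new]
{A, E, F} --b--> {A, B, C, E, F}  [new]
{A, B, C, D, E, F} --a--> {A, B, C, D, E, F}  [seen]
{A, B, C, D, E, F} --b--> {A, B, C, D, E, F}  [seen]
{A, B, C, D, F} --a--> {A, B, C, D, E, F}  [seen]
{A, B, C, D, F} --b--> {A, B, C, D, E, F}  [seen]
{A, B, C, E, F} --a--> {A, B, C, D, E, F}  [seen]
{A, B, C, E, F} --b--> {A, B, C, D, E, F}  [seen]
Reachable DFA states: {A}, {A, B, C}, {A, E, F}, {A, B, C, D, E, F}, {A, B, C, D, F}, {A, B, C, E, F}.
Accepting DFA states (contain an NFA accepting state): {A}, {A, B, C}, {A, E, F}, {A, B, C, D, E, F}, {A, B, C, D, F}, {A, B, C, E, F}.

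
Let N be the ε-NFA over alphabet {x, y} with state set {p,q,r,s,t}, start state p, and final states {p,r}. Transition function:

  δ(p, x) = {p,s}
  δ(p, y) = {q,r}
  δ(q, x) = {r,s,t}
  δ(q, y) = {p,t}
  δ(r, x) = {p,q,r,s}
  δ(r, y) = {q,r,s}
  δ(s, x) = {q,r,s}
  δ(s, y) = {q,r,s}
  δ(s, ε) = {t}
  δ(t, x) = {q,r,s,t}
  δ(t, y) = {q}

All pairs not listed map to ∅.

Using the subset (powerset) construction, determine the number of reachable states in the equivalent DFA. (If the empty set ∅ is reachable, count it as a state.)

Start state of the DFA: {p} (ε-closure of the NFA start).
{p} --x--> {p,s,t}  [new]
{p} --y--> {q,r}  [new]
{p,s,t} --x--> {p,q,r,s,t}  [new]
{p,s,t} --y--> {q,r,s,t}  [new]
{q,r} --x--> {p,q,r,s,t}  [seen]
{q,r} --y--> {p,q,r,s,t}  [seen]
{p,q,r,s,t} --x--> {p,q,r,s,t}  [seen]
{p,q,r,s,t} --y--> {p,q,r,s,t}  [seen]
{q,r,s,t} --x--> {p,q,r,s,t}  [seen]
{q,r,s,t} --y--> {p,q,r,s,t}  [seen]
Reachable DFA states: {p}, {p,s,t}, {q,r}, {p,q,r,s,t}, {q,r,s,t}.

5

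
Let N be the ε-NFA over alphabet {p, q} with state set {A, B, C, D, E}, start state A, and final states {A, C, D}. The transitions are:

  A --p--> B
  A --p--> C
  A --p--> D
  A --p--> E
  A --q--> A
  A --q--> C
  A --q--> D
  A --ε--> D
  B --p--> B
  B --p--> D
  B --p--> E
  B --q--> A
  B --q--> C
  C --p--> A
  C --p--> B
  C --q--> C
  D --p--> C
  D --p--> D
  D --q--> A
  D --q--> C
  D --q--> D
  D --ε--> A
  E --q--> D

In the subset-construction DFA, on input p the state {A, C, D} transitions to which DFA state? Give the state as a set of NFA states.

δ(A,p) = {B, C, D, E}; δ(C,p) = {A, B}; δ(D,p) = {C, D}.
Union: {A, B, C, D, E}.

{A, B, C, D, E}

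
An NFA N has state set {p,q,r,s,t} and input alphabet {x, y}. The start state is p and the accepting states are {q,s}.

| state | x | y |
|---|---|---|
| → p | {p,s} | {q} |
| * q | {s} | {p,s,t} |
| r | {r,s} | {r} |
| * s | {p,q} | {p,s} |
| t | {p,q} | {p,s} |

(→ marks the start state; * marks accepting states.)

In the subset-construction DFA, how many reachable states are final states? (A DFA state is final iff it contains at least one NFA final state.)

7

Start state of the DFA: {p}.
{p} --x--> {p,s}  [new]
{p} --y--> {q}  [new]
{p,s} --x--> {p,q,s}  [new]
{p,s} --y--> {p,q,s}  [seen]
{q} --x--> {s}  [new]
{q} --y--> {p,s,t}  [new]
{p,q,s} --x--> {p,q,s}  [seen]
{p,q,s} --y--> {p,q,s,t}  [new]
{s} --x--> {p,q}  [new]
{s} --y--> {p,s}  [seen]
{p,s,t} --x--> {p,q,s}  [seen]
{p,s,t} --y--> {p,q,s}  [seen]
{p,q,s,t} --x--> {p,q,s}  [seen]
{p,q,s,t} --y--> {p,q,s,t}  [seen]
{p,q} --x--> {p,s}  [seen]
{p,q} --y--> {p,q,s,t}  [seen]
Reachable DFA states: {p}, {p,s}, {q}, {p,q,s}, {s}, {p,s,t}, {p,q,s,t}, {p,q}.
Accepting DFA states (contain an NFA accepting state): {p,s}, {q}, {p,q,s}, {s}, {p,s,t}, {p,q,s,t}, {p,q}.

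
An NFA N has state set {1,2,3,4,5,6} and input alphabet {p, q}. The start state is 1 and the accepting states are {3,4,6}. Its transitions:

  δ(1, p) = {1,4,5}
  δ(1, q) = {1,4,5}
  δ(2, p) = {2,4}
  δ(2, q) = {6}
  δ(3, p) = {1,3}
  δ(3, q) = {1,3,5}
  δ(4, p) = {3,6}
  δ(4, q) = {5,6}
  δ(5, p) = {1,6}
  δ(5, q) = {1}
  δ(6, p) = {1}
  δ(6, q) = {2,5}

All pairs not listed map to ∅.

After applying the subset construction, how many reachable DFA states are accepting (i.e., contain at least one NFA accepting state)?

5

Start state of the DFA: {1}.
{1} --p--> {1,4,5}  [new]
{1} --q--> {1,4,5}  [seen]
{1,4,5} --p--> {1,3,4,5,6}  [new]
{1,4,5} --q--> {1,4,5,6}  [new]
{1,3,4,5,6} --p--> {1,3,4,5,6}  [seen]
{1,3,4,5,6} --q--> {1,2,3,4,5,6}  [new]
{1,4,5,6} --p--> {1,3,4,5,6}  [seen]
{1,4,5,6} --q--> {1,2,4,5,6}  [new]
{1,2,3,4,5,6} --p--> {1,2,3,4,5,6}  [seen]
{1,2,3,4,5,6} --q--> {1,2,3,4,5,6}  [seen]
{1,2,4,5,6} --p--> {1,2,3,4,5,6}  [seen]
{1,2,4,5,6} --q--> {1,2,4,5,6}  [seen]
Reachable DFA states: {1}, {1,4,5}, {1,3,4,5,6}, {1,4,5,6}, {1,2,3,4,5,6}, {1,2,4,5,6}.
Accepting DFA states (contain an NFA accepting state): {1,4,5}, {1,3,4,5,6}, {1,4,5,6}, {1,2,3,4,5,6}, {1,2,4,5,6}.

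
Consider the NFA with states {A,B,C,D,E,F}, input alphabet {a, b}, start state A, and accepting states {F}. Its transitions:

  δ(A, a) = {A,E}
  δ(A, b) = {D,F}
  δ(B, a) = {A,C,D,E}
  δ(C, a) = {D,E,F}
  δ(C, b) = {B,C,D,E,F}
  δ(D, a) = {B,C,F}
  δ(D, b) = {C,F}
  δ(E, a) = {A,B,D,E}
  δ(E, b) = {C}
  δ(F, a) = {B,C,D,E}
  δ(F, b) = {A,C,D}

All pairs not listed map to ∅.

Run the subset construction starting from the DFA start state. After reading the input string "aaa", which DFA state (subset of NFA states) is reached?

Start: {A}.
δ(A,a) = {A,E}.
Union: {A,E}.
After a: {A,E}.
δ(A,a) = {A,E}; δ(E,a) = {A,B,D,E}.
Union: {A,B,D,E}.
After a: {A,B,D,E}.
δ(A,a) = {A,E}; δ(B,a) = {A,C,D,E}; δ(D,a) = {B,C,F}; δ(E,a) = {A,B,D,E}.
Union: {A,B,C,D,E,F}.
After a: {A,B,C,D,E,F}.

{A,B,C,D,E,F}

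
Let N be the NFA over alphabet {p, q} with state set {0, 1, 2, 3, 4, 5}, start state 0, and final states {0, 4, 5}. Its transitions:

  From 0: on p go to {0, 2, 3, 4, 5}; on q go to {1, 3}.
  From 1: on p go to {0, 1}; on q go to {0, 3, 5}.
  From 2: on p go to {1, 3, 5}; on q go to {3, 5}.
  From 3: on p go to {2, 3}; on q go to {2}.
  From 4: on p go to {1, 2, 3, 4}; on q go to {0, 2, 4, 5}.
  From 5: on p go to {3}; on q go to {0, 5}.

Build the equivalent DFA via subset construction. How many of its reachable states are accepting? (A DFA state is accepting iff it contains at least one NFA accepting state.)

Start state of the DFA: {0}.
{0} --p--> {0, 2, 3, 4, 5}  [new]
{0} --q--> {1, 3}  [new]
{0, 2, 3, 4, 5} --p--> {0, 1, 2, 3, 4, 5}  [new]
{0, 2, 3, 4, 5} --q--> {0, 1, 2, 3, 4, 5}  [seen]
{1, 3} --p--> {0, 1, 2, 3}  [new]
{1, 3} --q--> {0, 2, 3, 5}  [new]
{0, 1, 2, 3, 4, 5} --p--> {0, 1, 2, 3, 4, 5}  [seen]
{0, 1, 2, 3, 4, 5} --q--> {0, 1, 2, 3, 4, 5}  [seen]
{0, 1, 2, 3} --p--> {0, 1, 2, 3, 4, 5}  [seen]
{0, 1, 2, 3} --q--> {0, 1, 2, 3, 5}  [new]
{0, 2, 3, 5} --p--> {0, 1, 2, 3, 4, 5}  [seen]
{0, 2, 3, 5} --q--> {0, 1, 2, 3, 5}  [seen]
{0, 1, 2, 3, 5} --p--> {0, 1, 2, 3, 4, 5}  [seen]
{0, 1, 2, 3, 5} --q--> {0, 1, 2, 3, 5}  [seen]
Reachable DFA states: {0}, {0, 2, 3, 4, 5}, {1, 3}, {0, 1, 2, 3, 4, 5}, {0, 1, 2, 3}, {0, 2, 3, 5}, {0, 1, 2, 3, 5}.
Accepting DFA states (contain an NFA accepting state): {0}, {0, 2, 3, 4, 5}, {0, 1, 2, 3, 4, 5}, {0, 1, 2, 3}, {0, 2, 3, 5}, {0, 1, 2, 3, 5}.

6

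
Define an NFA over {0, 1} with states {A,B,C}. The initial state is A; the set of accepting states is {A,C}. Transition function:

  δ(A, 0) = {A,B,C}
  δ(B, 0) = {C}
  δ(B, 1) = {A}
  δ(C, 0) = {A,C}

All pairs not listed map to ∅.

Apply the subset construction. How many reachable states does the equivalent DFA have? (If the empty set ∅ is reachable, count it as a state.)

Start state of the DFA: {A}.
{A} --0--> {A,B,C}  [new]
{A} --1--> ∅  [new]
{A,B,C} --0--> {A,B,C}  [seen]
{A,B,C} --1--> {A}  [seen]
∅ --0--> ∅  [seen]
∅ --1--> ∅  [seen]
Reachable DFA states: {A}, {A,B,C}, ∅.

3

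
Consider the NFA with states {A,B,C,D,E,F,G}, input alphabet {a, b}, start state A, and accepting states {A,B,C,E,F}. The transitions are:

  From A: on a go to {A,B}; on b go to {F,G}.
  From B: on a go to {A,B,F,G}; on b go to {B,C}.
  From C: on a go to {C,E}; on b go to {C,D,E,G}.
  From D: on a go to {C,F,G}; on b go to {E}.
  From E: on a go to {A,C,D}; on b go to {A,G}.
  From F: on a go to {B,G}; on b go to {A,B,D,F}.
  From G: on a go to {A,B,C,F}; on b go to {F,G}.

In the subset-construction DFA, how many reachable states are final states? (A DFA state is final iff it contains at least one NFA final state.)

Start state of the DFA: {A}.
{A} --a--> {A,B}  [new]
{A} --b--> {F,G}  [new]
{A,B} --a--> {A,B,F,G}  [new]
{A,B} --b--> {B,C,F,G}  [new]
{F,G} --a--> {A,B,C,F,G}  [new]
{F,G} --b--> {A,B,D,F,G}  [new]
{A,B,F,G} --a--> {A,B,C,F,G}  [seen]
{A,B,F,G} --b--> {A,B,C,D,F,G}  [new]
{B,C,F,G} --a--> {A,B,C,E,F,G}  [new]
{B,C,F,G} --b--> {A,B,C,D,E,F,G}  [new]
{A,B,C,F,G} --a--> {A,B,C,E,F,G}  [seen]
{A,B,C,F,G} --b--> {A,B,C,D,E,F,G}  [seen]
{A,B,D,F,G} --a--> {A,B,C,F,G}  [seen]
{A,B,D,F,G} --b--> {A,B,C,D,E,F,G}  [seen]
{A,B,C,D,F,G} --a--> {A,B,C,E,F,G}  [seen]
{A,B,C,D,F,G} --b--> {A,B,C,D,E,F,G}  [seen]
{A,B,C,E,F,G} --a--> {A,B,C,D,E,F,G}  [seen]
{A,B,C,E,F,G} --b--> {A,B,C,D,E,F,G}  [seen]
{A,B,C,D,E,F,G} --a--> {A,B,C,D,E,F,G}  [seen]
{A,B,C,D,E,F,G} --b--> {A,B,C,D,E,F,G}  [seen]
Reachable DFA states: {A}, {A,B}, {F,G}, {A,B,F,G}, {B,C,F,G}, {A,B,C,F,G}, {A,B,D,F,G}, {A,B,C,D,F,G}, {A,B,C,E,F,G}, {A,B,C,D,E,F,G}.
Accepting DFA states (contain an NFA accepting state): {A}, {A,B}, {F,G}, {A,B,F,G}, {B,C,F,G}, {A,B,C,F,G}, {A,B,D,F,G}, {A,B,C,D,F,G}, {A,B,C,E,F,G}, {A,B,C,D,E,F,G}.

10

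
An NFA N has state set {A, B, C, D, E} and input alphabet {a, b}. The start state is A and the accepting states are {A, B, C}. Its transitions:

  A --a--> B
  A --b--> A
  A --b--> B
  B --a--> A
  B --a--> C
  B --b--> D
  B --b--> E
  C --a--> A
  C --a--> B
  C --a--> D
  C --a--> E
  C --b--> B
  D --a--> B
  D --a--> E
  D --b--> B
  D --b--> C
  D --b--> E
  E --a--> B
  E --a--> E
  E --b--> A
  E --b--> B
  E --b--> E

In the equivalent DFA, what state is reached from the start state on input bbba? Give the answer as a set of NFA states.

{A, B, C, D, E}

Start: {A}.
δ(A,b) = {A, B}.
Union: {A, B}.
After b: {A, B}.
δ(A,b) = {A, B}; δ(B,b) = {D, E}.
Union: {A, B, D, E}.
After b: {A, B, D, E}.
δ(A,b) = {A, B}; δ(B,b) = {D, E}; δ(D,b) = {B, C, E}; δ(E,b) = {A, B, E}.
Union: {A, B, C, D, E}.
After b: {A, B, C, D, E}.
δ(A,a) = {B}; δ(B,a) = {A, C}; δ(C,a) = {A, B, D, E}; δ(D,a) = {B, E}; δ(E,a) = {B, E}.
Union: {A, B, C, D, E}.
After a: {A, B, C, D, E}.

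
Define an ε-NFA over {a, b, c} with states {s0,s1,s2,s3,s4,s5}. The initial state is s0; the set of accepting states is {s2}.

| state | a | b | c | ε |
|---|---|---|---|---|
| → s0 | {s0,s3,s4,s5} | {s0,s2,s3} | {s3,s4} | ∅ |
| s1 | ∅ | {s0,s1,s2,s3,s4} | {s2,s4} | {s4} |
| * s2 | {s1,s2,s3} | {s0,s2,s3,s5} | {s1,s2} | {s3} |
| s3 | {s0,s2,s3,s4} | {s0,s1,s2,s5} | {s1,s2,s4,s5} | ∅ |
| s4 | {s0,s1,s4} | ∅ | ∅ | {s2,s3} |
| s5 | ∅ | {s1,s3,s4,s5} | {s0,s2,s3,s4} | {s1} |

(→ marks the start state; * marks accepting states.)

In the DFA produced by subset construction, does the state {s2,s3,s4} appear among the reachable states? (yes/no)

Start state of the DFA: {s0} (ε-closure of the NFA start).
{s0} --a--> {s0,s1,s2,s3,s4,s5}  [new]
{s0} --b--> {s0,s2,s3}  [new]
{s0} --c--> {s2,s3,s4}  [new]
{s0,s1,s2,s3,s4,s5} --a--> {s0,s1,s2,s3,s4,s5}  [seen]
{s0,s1,s2,s3,s4,s5} --b--> {s0,s1,s2,s3,s4,s5}  [seen]
{s0,s1,s2,s3,s4,s5} --c--> {s0,s1,s2,s3,s4,s5}  [seen]
{s0,s2,s3} --a--> {s0,s1,s2,s3,s4,s5}  [seen]
{s0,s2,s3} --b--> {s0,s1,s2,s3,s4,s5}  [seen]
{s0,s2,s3} --c--> {s1,s2,s3,s4,s5}  [new]
{s2,s3,s4} --a--> {s0,s1,s2,s3,s4}  [new]
{s2,s3,s4} --b--> {s0,s1,s2,s3,s4,s5}  [seen]
{s2,s3,s4} --c--> {s1,s2,s3,s4,s5}  [seen]
{s1,s2,s3,s4,s5} --a--> {s0,s1,s2,s3,s4}  [seen]
{s1,s2,s3,s4,s5} --b--> {s0,s1,s2,s3,s4,s5}  [seen]
{s1,s2,s3,s4,s5} --c--> {s0,s1,s2,s3,s4,s5}  [seen]
{s0,s1,s2,s3,s4} --a--> {s0,s1,s2,s3,s4,s5}  [seen]
{s0,s1,s2,s3,s4} --b--> {s0,s1,s2,s3,s4,s5}  [seen]
{s0,s1,s2,s3,s4} --c--> {s1,s2,s3,s4,s5}  [seen]
Reachable DFA states: {s0}, {s0,s1,s2,s3,s4,s5}, {s0,s2,s3}, {s2,s3,s4}, {s1,s2,s3,s4,s5}, {s0,s1,s2,s3,s4}.
{s2,s3,s4} is among them.

yes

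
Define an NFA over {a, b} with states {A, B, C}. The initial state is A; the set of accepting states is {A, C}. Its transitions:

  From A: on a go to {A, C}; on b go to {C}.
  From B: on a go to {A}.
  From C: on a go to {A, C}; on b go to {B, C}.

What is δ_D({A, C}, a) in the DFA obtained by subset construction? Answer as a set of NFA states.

δ(A,a) = {A, C}; δ(C,a) = {A, C}.
Union: {A, C}.

{A, C}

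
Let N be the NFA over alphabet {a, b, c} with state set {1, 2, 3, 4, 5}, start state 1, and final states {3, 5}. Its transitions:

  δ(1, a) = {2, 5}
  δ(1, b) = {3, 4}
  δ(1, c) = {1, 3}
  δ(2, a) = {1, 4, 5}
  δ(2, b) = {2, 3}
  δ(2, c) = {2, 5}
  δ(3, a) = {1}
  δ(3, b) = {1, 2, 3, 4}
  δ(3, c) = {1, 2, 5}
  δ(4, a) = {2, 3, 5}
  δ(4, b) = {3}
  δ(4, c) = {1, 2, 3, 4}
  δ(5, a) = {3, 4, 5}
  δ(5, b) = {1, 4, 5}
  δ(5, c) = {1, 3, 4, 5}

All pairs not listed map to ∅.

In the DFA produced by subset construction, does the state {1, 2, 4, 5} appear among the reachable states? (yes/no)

no

Start state of the DFA: {1}.
{1} --a--> {2, 5}  [new]
{1} --b--> {3, 4}  [new]
{1} --c--> {1, 3}  [new]
{2, 5} --a--> {1, 3, 4, 5}  [new]
{2, 5} --b--> {1, 2, 3, 4, 5}  [new]
{2, 5} --c--> {1, 2, 3, 4, 5}  [seen]
{3, 4} --a--> {1, 2, 3, 5}  [new]
{3, 4} --b--> {1, 2, 3, 4}  [new]
{3, 4} --c--> {1, 2, 3, 4, 5}  [seen]
{1, 3} --a--> {1, 2, 5}  [new]
{1, 3} --b--> {1, 2, 3, 4}  [seen]
{1, 3} --c--> {1, 2, 3, 5}  [seen]
{1, 3, 4, 5} --a--> {1, 2, 3, 4, 5}  [seen]
{1, 3, 4, 5} --b--> {1, 2, 3, 4, 5}  [seen]
{1, 3, 4, 5} --c--> {1, 2, 3, 4, 5}  [seen]
{1, 2, 3, 4, 5} --a--> {1, 2, 3, 4, 5}  [seen]
{1, 2, 3, 4, 5} --b--> {1, 2, 3, 4, 5}  [seen]
{1, 2, 3, 4, 5} --c--> {1, 2, 3, 4, 5}  [seen]
{1, 2, 3, 5} --a--> {1, 2, 3, 4, 5}  [seen]
{1, 2, 3, 5} --b--> {1, 2, 3, 4, 5}  [seen]
{1, 2, 3, 5} --c--> {1, 2, 3, 4, 5}  [seen]
{1, 2, 3, 4} --a--> {1, 2, 3, 4, 5}  [seen]
{1, 2, 3, 4} --b--> {1, 2, 3, 4}  [seen]
{1, 2, 3, 4} --c--> {1, 2, 3, 4, 5}  [seen]
{1, 2, 5} --a--> {1, 2, 3, 4, 5}  [seen]
{1, 2, 5} --b--> {1, 2, 3, 4, 5}  [seen]
{1, 2, 5} --c--> {1, 2, 3, 4, 5}  [seen]
Reachable DFA states: {1}, {2, 5}, {3, 4}, {1, 3}, {1, 3, 4, 5}, {1, 2, 3, 4, 5}, {1, 2, 3, 5}, {1, 2, 3, 4}, {1, 2, 5}.
{1, 2, 4, 5} is not among them.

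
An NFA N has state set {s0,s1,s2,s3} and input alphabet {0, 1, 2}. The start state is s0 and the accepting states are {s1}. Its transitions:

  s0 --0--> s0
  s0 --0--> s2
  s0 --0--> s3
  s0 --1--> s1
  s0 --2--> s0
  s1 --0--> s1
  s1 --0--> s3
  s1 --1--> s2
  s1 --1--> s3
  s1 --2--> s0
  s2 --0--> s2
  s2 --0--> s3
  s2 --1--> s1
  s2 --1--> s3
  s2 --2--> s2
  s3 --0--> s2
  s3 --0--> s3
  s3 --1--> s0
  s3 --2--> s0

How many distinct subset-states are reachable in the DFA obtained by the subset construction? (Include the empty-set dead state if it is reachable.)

Start state of the DFA: {s0}.
{s0} --0--> {s0,s2,s3}  [new]
{s0} --1--> {s1}  [new]
{s0} --2--> {s0}  [seen]
{s0,s2,s3} --0--> {s0,s2,s3}  [seen]
{s0,s2,s3} --1--> {s0,s1,s3}  [new]
{s0,s2,s3} --2--> {s0,s2}  [new]
{s1} --0--> {s1,s3}  [new]
{s1} --1--> {s2,s3}  [new]
{s1} --2--> {s0}  [seen]
{s0,s1,s3} --0--> {s0,s1,s2,s3}  [new]
{s0,s1,s3} --1--> {s0,s1,s2,s3}  [seen]
{s0,s1,s3} --2--> {s0}  [seen]
{s0,s2} --0--> {s0,s2,s3}  [seen]
{s0,s2} --1--> {s1,s3}  [seen]
{s0,s2} --2--> {s0,s2}  [seen]
{s1,s3} --0--> {s1,s2,s3}  [new]
{s1,s3} --1--> {s0,s2,s3}  [seen]
{s1,s3} --2--> {s0}  [seen]
{s2,s3} --0--> {s2,s3}  [seen]
{s2,s3} --1--> {s0,s1,s3}  [seen]
{s2,s3} --2--> {s0,s2}  [seen]
{s0,s1,s2,s3} --0--> {s0,s1,s2,s3}  [seen]
{s0,s1,s2,s3} --1--> {s0,s1,s2,s3}  [seen]
{s0,s1,s2,s3} --2--> {s0,s2}  [seen]
{s1,s2,s3} --0--> {s1,s2,s3}  [seen]
{s1,s2,s3} --1--> {s0,s1,s2,s3}  [seen]
{s1,s2,s3} --2--> {s0,s2}  [seen]
Reachable DFA states: {s0}, {s0,s2,s3}, {s1}, {s0,s1,s3}, {s0,s2}, {s1,s3}, {s2,s3}, {s0,s1,s2,s3}, {s1,s2,s3}.

9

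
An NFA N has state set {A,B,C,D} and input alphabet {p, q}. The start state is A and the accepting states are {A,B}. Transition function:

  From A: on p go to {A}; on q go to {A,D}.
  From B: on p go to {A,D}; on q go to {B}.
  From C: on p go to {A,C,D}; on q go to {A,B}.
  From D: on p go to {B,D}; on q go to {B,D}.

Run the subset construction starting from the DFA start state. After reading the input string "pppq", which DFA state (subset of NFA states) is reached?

{A,D}

Start: {A}.
δ(A,p) = {A}.
Union: {A}.
After p: {A}.
δ(A,p) = {A}.
Union: {A}.
After p: {A}.
δ(A,p) = {A}.
Union: {A}.
After p: {A}.
δ(A,q) = {A,D}.
Union: {A,D}.
After q: {A,D}.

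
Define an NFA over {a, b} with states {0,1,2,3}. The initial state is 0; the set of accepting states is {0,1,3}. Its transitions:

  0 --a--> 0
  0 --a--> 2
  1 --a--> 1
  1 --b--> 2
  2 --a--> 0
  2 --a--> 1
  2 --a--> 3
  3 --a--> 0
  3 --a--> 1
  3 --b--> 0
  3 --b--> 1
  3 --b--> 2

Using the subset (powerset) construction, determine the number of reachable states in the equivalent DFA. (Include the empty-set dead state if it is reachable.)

7

Start state of the DFA: {0}.
{0} --a--> {0,2}  [new]
{0} --b--> ∅  [new]
{0,2} --a--> {0,1,2,3}  [new]
{0,2} --b--> ∅  [seen]
∅ --a--> ∅  [seen]
∅ --b--> ∅  [seen]
{0,1,2,3} --a--> {0,1,2,3}  [seen]
{0,1,2,3} --b--> {0,1,2}  [new]
{0,1,2} --a--> {0,1,2,3}  [seen]
{0,1,2} --b--> {2}  [new]
{2} --a--> {0,1,3}  [new]
{2} --b--> ∅  [seen]
{0,1,3} --a--> {0,1,2}  [seen]
{0,1,3} --b--> {0,1,2}  [seen]
Reachable DFA states: {0}, {0,2}, ∅, {0,1,2,3}, {0,1,2}, {2}, {0,1,3}.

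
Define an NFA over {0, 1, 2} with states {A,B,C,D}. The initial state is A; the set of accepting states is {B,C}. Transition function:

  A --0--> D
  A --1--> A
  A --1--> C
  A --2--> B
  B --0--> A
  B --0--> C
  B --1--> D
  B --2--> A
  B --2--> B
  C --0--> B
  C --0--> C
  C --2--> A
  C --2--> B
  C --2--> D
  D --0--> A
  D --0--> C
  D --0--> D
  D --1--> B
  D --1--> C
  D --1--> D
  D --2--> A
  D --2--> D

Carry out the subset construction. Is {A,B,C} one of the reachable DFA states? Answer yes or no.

Start state of the DFA: {A}.
{A} --0--> {D}  [new]
{A} --1--> {A,C}  [new]
{A} --2--> {B}  [new]
{D} --0--> {A,C,D}  [new]
{D} --1--> {B,C,D}  [new]
{D} --2--> {A,D}  [new]
{A,C} --0--> {B,C,D}  [seen]
{A,C} --1--> {A,C}  [seen]
{A,C} --2--> {A,B,D}  [new]
{B} --0--> {A,C}  [seen]
{B} --1--> {D}  [seen]
{B} --2--> {A,B}  [new]
{A,C,D} --0--> {A,B,C,D}  [new]
{A,C,D} --1--> {A,B,C,D}  [seen]
{A,C,D} --2--> {A,B,D}  [seen]
{B,C,D} --0--> {A,B,C,D}  [seen]
{B,C,D} --1--> {B,C,D}  [seen]
{B,C,D} --2--> {A,B,D}  [seen]
{A,D} --0--> {A,C,D}  [seen]
{A,D} --1--> {A,B,C,D}  [seen]
{A,D} --2--> {A,B,D}  [seen]
{A,B,D} --0--> {A,C,D}  [seen]
{A,B,D} --1--> {A,B,C,D}  [seen]
{A,B,D} --2--> {A,B,D}  [seen]
{A,B} --0--> {A,C,D}  [seen]
{A,B} --1--> {A,C,D}  [seen]
{A,B} --2--> {A,B}  [seen]
{A,B,C,D} --0--> {A,B,C,D}  [seen]
{A,B,C,D} --1--> {A,B,C,D}  [seen]
{A,B,C,D} --2--> {A,B,D}  [seen]
Reachable DFA states: {A}, {D}, {A,C}, {B}, {A,C,D}, {B,C,D}, {A,D}, {A,B,D}, {A,B}, {A,B,C,D}.
{A,B,C} is not among them.

no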